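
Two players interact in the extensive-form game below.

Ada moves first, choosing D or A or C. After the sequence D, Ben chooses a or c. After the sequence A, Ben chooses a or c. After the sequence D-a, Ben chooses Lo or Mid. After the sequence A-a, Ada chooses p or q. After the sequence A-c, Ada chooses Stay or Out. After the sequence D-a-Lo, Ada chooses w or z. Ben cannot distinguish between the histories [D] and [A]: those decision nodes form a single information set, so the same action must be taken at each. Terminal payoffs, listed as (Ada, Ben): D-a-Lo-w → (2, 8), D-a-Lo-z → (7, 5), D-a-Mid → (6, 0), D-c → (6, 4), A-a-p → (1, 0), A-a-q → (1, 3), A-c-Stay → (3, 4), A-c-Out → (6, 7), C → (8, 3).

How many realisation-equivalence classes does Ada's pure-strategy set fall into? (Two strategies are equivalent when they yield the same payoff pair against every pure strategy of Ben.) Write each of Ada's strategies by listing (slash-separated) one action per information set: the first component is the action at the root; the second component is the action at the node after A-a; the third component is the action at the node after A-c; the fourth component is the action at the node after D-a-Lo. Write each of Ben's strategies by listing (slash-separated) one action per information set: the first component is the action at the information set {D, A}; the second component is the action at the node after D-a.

Ada has 24 pure strategies: D/p/Stay/w, D/p/Stay/z, D/p/Out/w, D/p/Out/z, D/q/Stay/w, D/q/Stay/z, D/q/Out/w, D/q/Out/z, A/p/Stay/w, A/p/Stay/z, A/p/Out/w, A/p/Out/z, A/q/Stay/w, A/q/Stay/z, A/q/Out/w, A/q/Out/z, C/p/Stay/w, C/p/Stay/z, C/p/Out/w, C/p/Out/z, C/q/Stay/w, C/q/Stay/z, C/q/Out/w, C/q/Out/z. Columns: a/Lo, a/Mid, c/Lo, c/Mid.
{D/p/Stay/w, D/p/Out/w, D/q/Stay/w, D/q/Out/w} → row (2,8) (6,0) (6,4) (6,4)
{D/p/Stay/z, D/p/Out/z, D/q/Stay/z, D/q/Out/z} → row (7,5) (6,0) (6,4) (6,4)
{A/p/Stay/w, A/p/Stay/z} → row (1,0) (1,0) (3,4) (3,4)
{A/p/Out/w, A/p/Out/z} → row (1,0) (1,0) (6,7) (6,7)
{A/q/Stay/w, A/q/Stay/z} → row (1,3) (1,3) (3,4) (3,4)
{A/q/Out/w, A/q/Out/z} → row (1,3) (1,3) (6,7) (6,7)
{C/p/Stay/w, C/p/Stay/z, C/p/Out/w, C/p/Out/z, C/q/Stay/w, C/q/Stay/z, C/q/Out/w, C/q/Out/z} → row (8,3) (8,3) (8,3) (8,3)
That's 7 distinct rows out of 24 strategies.

7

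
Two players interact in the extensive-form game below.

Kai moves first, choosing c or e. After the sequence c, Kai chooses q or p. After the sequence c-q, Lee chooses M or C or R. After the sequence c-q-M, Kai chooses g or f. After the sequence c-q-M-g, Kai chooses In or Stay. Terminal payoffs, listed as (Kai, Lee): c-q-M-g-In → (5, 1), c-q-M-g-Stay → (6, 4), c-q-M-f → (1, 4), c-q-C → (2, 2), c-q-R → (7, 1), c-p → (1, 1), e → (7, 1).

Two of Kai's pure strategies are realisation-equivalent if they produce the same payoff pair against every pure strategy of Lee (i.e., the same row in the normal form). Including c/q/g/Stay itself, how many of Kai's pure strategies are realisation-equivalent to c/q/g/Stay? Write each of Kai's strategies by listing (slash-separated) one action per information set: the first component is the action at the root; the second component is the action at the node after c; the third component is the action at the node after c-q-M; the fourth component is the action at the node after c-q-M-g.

1

Row for c/q/g/Stay (columns M, C, R): (6,4) (2,2) (7,1).
Every one of Kai's information sets is on the play path for some reply by Lee when Kai follows c/q/g/Stay.
Changing the action at any of them therefore changes at least one column, so only c/q/g/Stay itself gives this row.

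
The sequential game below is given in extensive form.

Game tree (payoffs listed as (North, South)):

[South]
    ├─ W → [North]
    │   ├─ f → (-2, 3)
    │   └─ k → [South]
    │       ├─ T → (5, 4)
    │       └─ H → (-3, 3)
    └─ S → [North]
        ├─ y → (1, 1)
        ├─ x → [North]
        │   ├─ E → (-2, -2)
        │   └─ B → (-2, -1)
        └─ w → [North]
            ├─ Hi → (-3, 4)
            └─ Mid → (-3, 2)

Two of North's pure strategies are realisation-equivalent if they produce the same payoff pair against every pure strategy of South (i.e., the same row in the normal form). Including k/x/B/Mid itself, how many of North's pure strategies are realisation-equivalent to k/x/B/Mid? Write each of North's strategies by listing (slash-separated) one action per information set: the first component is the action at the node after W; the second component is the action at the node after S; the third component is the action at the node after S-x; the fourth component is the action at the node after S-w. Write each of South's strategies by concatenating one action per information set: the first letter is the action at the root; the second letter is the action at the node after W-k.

2

Row for k/x/B/Mid (columns WT, WH, ST, SH): (5,4) (-3,3) (-2,-1) (-2,-1).
Under k/x/B/Mid, North's choice at the node after S-w can never be reached regardless of what South does, so varying those choices leaves every outcome unchanged.
Holding the reachable choices fixed and varying the unreachable one freely already gives 2 equivalent strategies.
No other strategy reproduces this row, so those 2 are the full class: k/x/B/Hi, k/x/B/Mid.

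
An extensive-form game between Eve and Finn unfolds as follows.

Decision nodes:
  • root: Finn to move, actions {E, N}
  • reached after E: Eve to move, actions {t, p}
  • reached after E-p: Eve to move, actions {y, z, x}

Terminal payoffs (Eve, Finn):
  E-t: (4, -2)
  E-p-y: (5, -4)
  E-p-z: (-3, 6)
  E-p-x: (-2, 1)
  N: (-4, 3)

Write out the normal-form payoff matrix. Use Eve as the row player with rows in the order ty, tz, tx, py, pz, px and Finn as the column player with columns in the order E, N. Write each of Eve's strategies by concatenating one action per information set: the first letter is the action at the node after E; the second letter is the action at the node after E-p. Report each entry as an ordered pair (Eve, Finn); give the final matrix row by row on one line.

ty: (4,-2) (-4,3) | tz: (4,-2) (-4,3) | tx: (4,-2) (-4,3) | py: (5,-4) (-4,3) | pz: (-3,6) (-4,3) | px: (-2,1) (-4,3)

            E        N
  ty   (4,-2)   (-4,3)
  tz   (4,-2)   (-4,3)
  tx   (4,-2)   (-4,3)
  py   (5,-4)   (-4,3)
  pz   (-3,6)   (-4,3)
  px   (-2,1)   (-4,3)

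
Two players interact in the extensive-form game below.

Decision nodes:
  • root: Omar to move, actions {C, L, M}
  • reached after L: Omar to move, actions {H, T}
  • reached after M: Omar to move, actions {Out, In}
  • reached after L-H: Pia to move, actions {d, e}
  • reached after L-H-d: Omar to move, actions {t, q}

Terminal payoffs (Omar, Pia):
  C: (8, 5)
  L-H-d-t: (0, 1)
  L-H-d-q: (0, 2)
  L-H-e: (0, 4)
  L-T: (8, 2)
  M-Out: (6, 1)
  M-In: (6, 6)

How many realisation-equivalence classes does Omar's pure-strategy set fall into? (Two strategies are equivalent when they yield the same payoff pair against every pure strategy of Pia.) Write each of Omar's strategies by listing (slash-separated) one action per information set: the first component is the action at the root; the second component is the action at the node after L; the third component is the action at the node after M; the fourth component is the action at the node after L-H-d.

6

Omar has 24 pure strategies: C/H/Out/t, C/H/Out/q, C/H/In/t, C/H/In/q, C/T/Out/t, C/T/Out/q, C/T/In/t, C/T/In/q, L/H/Out/t, L/H/Out/q, L/H/In/t, L/H/In/q, L/T/Out/t, L/T/Out/q, L/T/In/t, L/T/In/q, M/H/Out/t, M/H/Out/q, M/H/In/t, M/H/In/q, M/T/Out/t, M/T/Out/q, M/T/In/t, M/T/In/q. Columns: d, e.
{C/H/Out/t, C/H/Out/q, C/H/In/t, C/H/In/q, C/T/Out/t, C/T/Out/q, C/T/In/t, C/T/In/q} → row (8,5) (8,5)
{L/H/Out/t, L/H/In/t} → row (0,1) (0,4)
{L/H/Out/q, L/H/In/q} → row (0,2) (0,4)
{L/T/Out/t, L/T/Out/q, L/T/In/t, L/T/In/q} → row (8,2) (8,2)
{M/H/Out/t, M/H/Out/q, M/T/Out/t, M/T/Out/q} → row (6,1) (6,1)
{M/H/In/t, M/H/In/q, M/T/In/t, M/T/In/q} → row (6,6) (6,6)
That's 6 distinct rows out of 24 strategies.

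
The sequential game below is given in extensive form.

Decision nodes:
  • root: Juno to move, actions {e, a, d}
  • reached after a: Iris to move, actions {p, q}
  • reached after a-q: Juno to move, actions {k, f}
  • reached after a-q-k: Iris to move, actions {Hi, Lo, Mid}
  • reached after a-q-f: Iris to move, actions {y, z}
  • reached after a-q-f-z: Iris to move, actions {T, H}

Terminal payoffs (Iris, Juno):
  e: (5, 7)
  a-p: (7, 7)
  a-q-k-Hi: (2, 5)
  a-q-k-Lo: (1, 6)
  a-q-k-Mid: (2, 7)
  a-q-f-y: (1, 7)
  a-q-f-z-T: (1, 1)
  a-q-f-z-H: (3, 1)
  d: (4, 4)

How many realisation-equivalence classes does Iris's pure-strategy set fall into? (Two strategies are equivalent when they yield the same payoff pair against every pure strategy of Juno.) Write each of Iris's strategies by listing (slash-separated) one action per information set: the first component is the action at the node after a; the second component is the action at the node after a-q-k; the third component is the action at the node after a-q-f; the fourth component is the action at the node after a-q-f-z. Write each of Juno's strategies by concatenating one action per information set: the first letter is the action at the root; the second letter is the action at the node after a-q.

Iris has 24 pure strategies: p/Hi/y/T, p/Hi/y/H, p/Hi/z/T, p/Hi/z/H, p/Lo/y/T, p/Lo/y/H, p/Lo/z/T, p/Lo/z/H, p/Mid/y/T, p/Mid/y/H, p/Mid/z/T, p/Mid/z/H, q/Hi/y/T, q/Hi/y/H, q/Hi/z/T, q/Hi/z/H, q/Lo/y/T, q/Lo/y/H, q/Lo/z/T, q/Lo/z/H, q/Mid/y/T, q/Mid/y/H, q/Mid/z/T, q/Mid/z/H. Columns: ek, ef, ak, af, dk, df.
{p/Hi/y/T, p/Hi/y/H, p/Hi/z/T, p/Hi/z/H, p/Lo/y/T, p/Lo/y/H, p/Lo/z/T, p/Lo/z/H, p/Mid/y/T, p/Mid/y/H, p/Mid/z/T, p/Mid/z/H} → row (5,7) (5,7) (7,7) (7,7) (4,4) (4,4)
{q/Hi/y/T, q/Hi/y/H} → row (5,7) (5,7) (2,5) (1,7) (4,4) (4,4)
{q/Hi/z/T} → row (5,7) (5,7) (2,5) (1,1) (4,4) (4,4)
{q/Hi/z/H} → row (5,7) (5,7) (2,5) (3,1) (4,4) (4,4)
{q/Lo/y/T, q/Lo/y/H} → row (5,7) (5,7) (1,6) (1,7) (4,4) (4,4)
{q/Lo/z/T} → row (5,7) (5,7) (1,6) (1,1) (4,4) (4,4)
{q/Lo/z/H} → row (5,7) (5,7) (1,6) (3,1) (4,4) (4,4)
{q/Mid/y/T, q/Mid/y/H} → row (5,7) (5,7) (2,7) (1,7) (4,4) (4,4)
{q/Mid/z/T} → row (5,7) (5,7) (2,7) (1,1) (4,4) (4,4)
{q/Mid/z/H} → row (5,7) (5,7) (2,7) (3,1) (4,4) (4,4)
That's 10 distinct rows out of 24 strategies.

10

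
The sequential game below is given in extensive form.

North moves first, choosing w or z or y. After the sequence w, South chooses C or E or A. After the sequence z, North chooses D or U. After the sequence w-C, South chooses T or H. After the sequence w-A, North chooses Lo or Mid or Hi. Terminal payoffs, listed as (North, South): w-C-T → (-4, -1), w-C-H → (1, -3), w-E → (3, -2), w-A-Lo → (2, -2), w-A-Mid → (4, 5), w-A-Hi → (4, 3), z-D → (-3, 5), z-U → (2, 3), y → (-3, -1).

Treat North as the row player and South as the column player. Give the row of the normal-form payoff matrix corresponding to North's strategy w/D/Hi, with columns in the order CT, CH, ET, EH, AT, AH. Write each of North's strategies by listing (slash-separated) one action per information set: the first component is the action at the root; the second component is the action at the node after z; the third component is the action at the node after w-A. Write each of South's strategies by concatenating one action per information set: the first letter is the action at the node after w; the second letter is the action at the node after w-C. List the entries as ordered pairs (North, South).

(-4,-1) (1,-3) (3,-2) (3,-2) (4,3) (4,3)

vs CT: North plays w → South plays C at [w] → South plays T at [w-C] → (-4, -1)
vs CH: North plays w → South plays C at [w] → South plays H at [w-C] → (1, -3)
vs ET: North plays w → South plays E at [w] → (3, -2)
vs EH: North plays w → South plays E at [w] → (3, -2)
vs AT: North plays w → South plays A at [w] → North plays Hi at [w-A] → (4, 3)
vs AH: North plays w → South plays A at [w] → North plays Hi at [w-A] → (4, 3)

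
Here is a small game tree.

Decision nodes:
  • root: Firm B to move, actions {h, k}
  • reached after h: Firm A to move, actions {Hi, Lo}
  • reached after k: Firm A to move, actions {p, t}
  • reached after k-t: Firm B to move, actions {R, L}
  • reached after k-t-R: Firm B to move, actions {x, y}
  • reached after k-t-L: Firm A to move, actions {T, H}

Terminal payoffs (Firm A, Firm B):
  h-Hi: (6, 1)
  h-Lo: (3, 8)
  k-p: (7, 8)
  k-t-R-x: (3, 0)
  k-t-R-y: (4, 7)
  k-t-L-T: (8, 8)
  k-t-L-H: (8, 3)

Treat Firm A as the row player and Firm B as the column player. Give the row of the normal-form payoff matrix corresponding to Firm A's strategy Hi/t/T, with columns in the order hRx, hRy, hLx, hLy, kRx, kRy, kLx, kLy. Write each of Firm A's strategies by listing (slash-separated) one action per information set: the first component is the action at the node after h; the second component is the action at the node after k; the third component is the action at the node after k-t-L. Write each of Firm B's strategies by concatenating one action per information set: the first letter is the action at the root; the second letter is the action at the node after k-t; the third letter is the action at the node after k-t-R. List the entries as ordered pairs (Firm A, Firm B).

(6,1) (6,1) (6,1) (6,1) (3,0) (4,7) (8,8) (8,8)

vs hRx: Firm B plays h → Firm A plays Hi at [h] → (6, 1)
vs hRy: Firm B plays h → Firm A plays Hi at [h] → (6, 1)
vs hLx: Firm B plays h → Firm A plays Hi at [h] → (6, 1)
vs hLy: Firm B plays h → Firm A plays Hi at [h] → (6, 1)
vs kRx: Firm B plays k → Firm A plays t at [k] → Firm B plays R at [k-t] → Firm B plays x at [k-t-R] → (3, 0)
vs kRy: Firm B plays k → Firm A plays t at [k] → Firm B plays R at [k-t] → Firm B plays y at [k-t-R] → (4, 7)
vs kLx: Firm B plays k → Firm A plays t at [k] → Firm B plays L at [k-t] → Firm A plays T at [k-t-L] → (8, 8)
vs kLy: Firm B plays k → Firm A plays t at [k] → Firm B plays L at [k-t] → Firm A plays T at [k-t-L] → (8, 8)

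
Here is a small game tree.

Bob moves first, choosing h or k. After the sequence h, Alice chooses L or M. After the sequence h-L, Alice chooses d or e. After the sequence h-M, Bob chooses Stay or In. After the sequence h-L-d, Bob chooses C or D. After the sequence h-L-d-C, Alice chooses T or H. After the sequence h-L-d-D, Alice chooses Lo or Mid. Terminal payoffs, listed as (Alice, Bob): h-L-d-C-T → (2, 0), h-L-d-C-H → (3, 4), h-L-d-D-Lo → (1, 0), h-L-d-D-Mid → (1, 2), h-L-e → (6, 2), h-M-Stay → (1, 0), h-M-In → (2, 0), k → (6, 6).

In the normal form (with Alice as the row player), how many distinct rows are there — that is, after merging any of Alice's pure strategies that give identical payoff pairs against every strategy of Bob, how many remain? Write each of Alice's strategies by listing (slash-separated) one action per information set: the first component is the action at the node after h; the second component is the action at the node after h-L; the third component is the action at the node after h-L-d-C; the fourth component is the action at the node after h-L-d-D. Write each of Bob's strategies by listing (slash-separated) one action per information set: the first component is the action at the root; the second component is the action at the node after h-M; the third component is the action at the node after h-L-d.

6

Alice has 16 pure strategies: L/d/T/Lo, L/d/T/Mid, L/d/H/Lo, L/d/H/Mid, L/e/T/Lo, L/e/T/Mid, L/e/H/Lo, L/e/H/Mid, M/d/T/Lo, M/d/T/Mid, M/d/H/Lo, M/d/H/Mid, M/e/T/Lo, M/e/T/Mid, M/e/H/Lo, M/e/H/Mid. Columns: h/Stay/C, h/Stay/D, h/In/C, h/In/D, k/Stay/C, k/Stay/D, k/In/C, k/In/D.
{L/d/T/Lo} → row (2,0) (1,0) (2,0) (1,0) (6,6) (6,6) (6,6) (6,6)
{L/d/T/Mid} → row (2,0) (1,2) (2,0) (1,2) (6,6) (6,6) (6,6) (6,6)
{L/d/H/Lo} → row (3,4) (1,0) (3,4) (1,0) (6,6) (6,6) (6,6) (6,6)
{L/d/H/Mid} → row (3,4) (1,2) (3,4) (1,2) (6,6) (6,6) (6,6) (6,6)
{L/e/T/Lo, L/e/T/Mid, L/e/H/Lo, L/e/H/Mid} → row (6,2) (6,2) (6,2) (6,2) (6,6) (6,6) (6,6) (6,6)
{M/d/T/Lo, M/d/T/Mid, M/d/H/Lo, M/d/H/Mid, M/e/T/Lo, M/e/T/Mid, M/e/H/Lo, M/e/H/Mid} → row (1,0) (1,0) (2,0) (2,0) (6,6) (6,6) (6,6) (6,6)
That's 6 distinct rows out of 16 strategies.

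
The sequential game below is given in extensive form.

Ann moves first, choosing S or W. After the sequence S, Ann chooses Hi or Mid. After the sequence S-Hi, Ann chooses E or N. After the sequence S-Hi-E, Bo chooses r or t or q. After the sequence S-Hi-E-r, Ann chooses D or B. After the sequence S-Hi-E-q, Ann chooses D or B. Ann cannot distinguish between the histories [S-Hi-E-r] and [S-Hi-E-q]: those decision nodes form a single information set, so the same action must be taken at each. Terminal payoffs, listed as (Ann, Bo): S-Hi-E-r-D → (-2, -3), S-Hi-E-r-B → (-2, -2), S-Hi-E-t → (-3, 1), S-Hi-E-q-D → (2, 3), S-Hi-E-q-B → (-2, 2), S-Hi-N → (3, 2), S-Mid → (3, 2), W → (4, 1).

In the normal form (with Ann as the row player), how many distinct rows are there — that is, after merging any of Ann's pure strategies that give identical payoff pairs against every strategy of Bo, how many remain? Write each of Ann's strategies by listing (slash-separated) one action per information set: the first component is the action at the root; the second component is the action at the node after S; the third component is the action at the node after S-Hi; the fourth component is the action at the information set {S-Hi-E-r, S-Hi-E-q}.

4

Ann has 16 pure strategies: S/Hi/E/D, S/Hi/E/B, S/Hi/N/D, S/Hi/N/B, S/Mid/E/D, S/Mid/E/B, S/Mid/N/D, S/Mid/N/B, W/Hi/E/D, W/Hi/E/B, W/Hi/N/D, W/Hi/N/B, W/Mid/E/D, W/Mid/E/B, W/Mid/N/D, W/Mid/N/B. Columns: r, t, q.
{S/Hi/E/D} → row (-2,-3) (-3,1) (2,3)
{S/Hi/E/B} → row (-2,-2) (-3,1) (-2,2)
{S/Hi/N/D, S/Hi/N/B, S/Mid/E/D, S/Mid/E/B, S/Mid/N/D, S/Mid/N/B} → row (3,2) (3,2) (3,2)
{W/Hi/E/D, W/Hi/E/B, W/Hi/N/D, W/Hi/N/B, W/Mid/E/D, W/Mid/E/B, W/Mid/N/D, W/Mid/N/B} → row (4,1) (4,1) (4,1)
That's 4 distinct rows out of 16 strategies.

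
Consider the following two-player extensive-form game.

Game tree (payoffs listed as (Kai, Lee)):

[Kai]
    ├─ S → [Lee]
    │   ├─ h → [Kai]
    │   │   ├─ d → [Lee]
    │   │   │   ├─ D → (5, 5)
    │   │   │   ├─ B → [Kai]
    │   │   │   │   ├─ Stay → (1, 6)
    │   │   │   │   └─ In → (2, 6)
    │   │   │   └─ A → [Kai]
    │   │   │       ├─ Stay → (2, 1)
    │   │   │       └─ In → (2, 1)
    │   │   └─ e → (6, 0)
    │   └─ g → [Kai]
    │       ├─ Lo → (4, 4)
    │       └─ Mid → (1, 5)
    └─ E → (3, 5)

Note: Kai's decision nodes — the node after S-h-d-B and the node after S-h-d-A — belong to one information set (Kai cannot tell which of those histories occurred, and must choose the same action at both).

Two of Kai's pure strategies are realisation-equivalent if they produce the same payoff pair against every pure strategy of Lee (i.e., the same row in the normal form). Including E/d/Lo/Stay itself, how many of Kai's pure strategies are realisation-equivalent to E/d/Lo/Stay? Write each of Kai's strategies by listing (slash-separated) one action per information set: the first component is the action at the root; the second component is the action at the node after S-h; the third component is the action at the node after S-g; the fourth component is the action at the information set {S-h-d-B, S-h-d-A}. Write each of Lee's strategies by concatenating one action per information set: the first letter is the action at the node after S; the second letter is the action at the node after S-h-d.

Row for E/d/Lo/Stay (columns hD, hB, hA, gD, gB, gA): (3,5) (3,5) (3,5) (3,5) (3,5) (3,5).
Under E/d/Lo/Stay, Kai's choice at the node after S-h and at the node after S-g and at the information set {S-h-d-B, S-h-d-A} can never be reached regardless of what Lee does, so varying those choices leaves every outcome unchanged.
Holding the reachable choices fixed and varying the unreachable ones freely already gives 2 × 2 × 2 = 8 equivalent strategies.
No other strategy reproduces this row, so those 8 are the full class: E/d/Lo/Stay, E/d/Lo/In, E/d/Mid/Stay, E/d/Mid/In, E/e/Lo/Stay, E/e/Lo/In, E/e/Mid/Stay, E/e/Mid/In.

8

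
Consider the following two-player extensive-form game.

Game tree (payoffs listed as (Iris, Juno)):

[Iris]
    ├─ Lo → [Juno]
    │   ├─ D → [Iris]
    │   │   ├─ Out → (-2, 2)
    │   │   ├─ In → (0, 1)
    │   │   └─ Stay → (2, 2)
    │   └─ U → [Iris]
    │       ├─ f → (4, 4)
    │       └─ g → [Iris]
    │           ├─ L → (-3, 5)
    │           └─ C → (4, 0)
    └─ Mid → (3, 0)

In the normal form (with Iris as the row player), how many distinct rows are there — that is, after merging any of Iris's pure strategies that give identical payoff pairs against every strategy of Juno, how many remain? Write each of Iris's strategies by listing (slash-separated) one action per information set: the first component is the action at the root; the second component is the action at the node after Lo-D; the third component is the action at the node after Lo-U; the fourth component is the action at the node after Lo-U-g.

10

Iris has 24 pure strategies: Lo/Out/f/L, Lo/Out/f/C, Lo/Out/g/L, Lo/Out/g/C, Lo/In/f/L, Lo/In/f/C, Lo/In/g/L, Lo/In/g/C, Lo/Stay/f/L, Lo/Stay/f/C, Lo/Stay/g/L, Lo/Stay/g/C, Mid/Out/f/L, Mid/Out/f/C, Mid/Out/g/L, Mid/Out/g/C, Mid/In/f/L, Mid/In/f/C, Mid/In/g/L, Mid/In/g/C, Mid/Stay/f/L, Mid/Stay/f/C, Mid/Stay/g/L, Mid/Stay/g/C. Columns: D, U.
{Lo/Out/f/L, Lo/Out/f/C} → row (-2,2) (4,4)
{Lo/Out/g/L} → row (-2,2) (-3,5)
{Lo/Out/g/C} → row (-2,2) (4,0)
{Lo/In/f/L, Lo/In/f/C} → row (0,1) (4,4)
{Lo/In/g/L} → row (0,1) (-3,5)
{Lo/In/g/C} → row (0,1) (4,0)
{Lo/Stay/f/L, Lo/Stay/f/C} → row (2,2) (4,4)
{Lo/Stay/g/L} → row (2,2) (-3,5)
{Lo/Stay/g/C} → row (2,2) (4,0)
{Mid/Out/f/L, Mid/Out/f/C, Mid/Out/g/L, Mid/Out/g/C, Mid/In/f/L, Mid/In/f/C, Mid/In/g/L, Mid/In/g/C, Mid/Stay/f/L, Mid/Stay/f/C, Mid/Stay/g/L, Mid/Stay/g/C} → row (3,0) (3,0)
That's 10 distinct rows out of 24 strategies.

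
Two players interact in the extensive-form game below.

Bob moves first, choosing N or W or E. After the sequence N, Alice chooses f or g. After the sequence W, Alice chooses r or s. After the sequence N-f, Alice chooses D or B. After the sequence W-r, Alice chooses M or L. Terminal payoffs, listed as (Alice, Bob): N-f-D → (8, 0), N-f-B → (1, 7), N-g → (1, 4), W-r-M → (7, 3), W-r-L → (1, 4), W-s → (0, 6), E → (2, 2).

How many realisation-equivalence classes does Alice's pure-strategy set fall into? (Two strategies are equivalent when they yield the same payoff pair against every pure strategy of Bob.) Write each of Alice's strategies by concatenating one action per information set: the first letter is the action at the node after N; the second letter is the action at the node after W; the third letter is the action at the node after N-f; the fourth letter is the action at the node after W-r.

9

Alice has 16 pure strategies: frDM, frDL, frBM, frBL, fsDM, fsDL, fsBM, fsBL, grDM, grDL, grBM, grBL, gsDM, gsDL, gsBM, gsBL. Columns: N, W, E.
{frDM} → row (8,0) (7,3) (2,2)
{frDL} → row (8,0) (1,4) (2,2)
{frBM} → row (1,7) (7,3) (2,2)
{frBL} → row (1,7) (1,4) (2,2)
{fsDM, fsDL} → row (8,0) (0,6) (2,2)
{fsBM, fsBL} → row (1,7) (0,6) (2,2)
{grDM, grBM} → row (1,4) (7,3) (2,2)
{grDL, grBL} → row (1,4) (1,4) (2,2)
{gsDM, gsDL, gsBM, gsBL} → row (1,4) (0,6) (2,2)
That's 9 distinct rows out of 16 strategies.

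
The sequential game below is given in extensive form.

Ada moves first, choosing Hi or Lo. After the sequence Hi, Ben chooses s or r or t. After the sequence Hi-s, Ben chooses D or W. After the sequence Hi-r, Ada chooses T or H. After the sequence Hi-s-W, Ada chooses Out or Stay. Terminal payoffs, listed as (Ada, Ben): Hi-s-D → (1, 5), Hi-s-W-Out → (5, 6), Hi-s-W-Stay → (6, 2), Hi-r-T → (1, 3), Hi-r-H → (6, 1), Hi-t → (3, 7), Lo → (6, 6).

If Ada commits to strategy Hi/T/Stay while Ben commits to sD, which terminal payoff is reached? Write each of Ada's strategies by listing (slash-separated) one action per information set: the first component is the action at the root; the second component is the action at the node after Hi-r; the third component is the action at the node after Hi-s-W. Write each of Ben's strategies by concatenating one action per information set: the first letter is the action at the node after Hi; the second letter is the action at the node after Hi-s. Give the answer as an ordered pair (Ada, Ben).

Trace the play path from the root:
  Ada plays Hi
  Ben plays s at [Hi]
  Ben plays D at [Hi-s]
→ terminal payoff (1, 5).
(Ada's choice at the node after Hi-r is never reached on this path, so it doesn't affect the outcome.)

(1, 5)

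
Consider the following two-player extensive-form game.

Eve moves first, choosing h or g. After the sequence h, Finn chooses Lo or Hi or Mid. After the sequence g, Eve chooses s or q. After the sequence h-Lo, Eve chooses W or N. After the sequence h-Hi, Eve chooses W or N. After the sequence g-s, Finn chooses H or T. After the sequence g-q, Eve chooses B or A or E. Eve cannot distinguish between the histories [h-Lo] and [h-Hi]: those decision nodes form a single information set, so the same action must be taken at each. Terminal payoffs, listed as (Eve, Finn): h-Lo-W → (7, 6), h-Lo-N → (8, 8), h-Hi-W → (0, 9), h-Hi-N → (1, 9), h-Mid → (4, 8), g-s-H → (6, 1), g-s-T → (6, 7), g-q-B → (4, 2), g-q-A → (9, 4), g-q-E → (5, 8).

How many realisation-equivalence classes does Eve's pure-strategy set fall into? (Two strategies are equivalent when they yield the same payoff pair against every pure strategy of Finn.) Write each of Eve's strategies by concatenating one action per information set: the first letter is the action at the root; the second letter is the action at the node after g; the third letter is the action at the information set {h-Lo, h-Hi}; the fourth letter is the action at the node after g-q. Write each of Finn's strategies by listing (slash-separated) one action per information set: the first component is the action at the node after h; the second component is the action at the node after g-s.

Eve has 24 pure strategies: hsWB, hsWA, hsWE, hsNB, hsNA, hsNE, hqWB, hqWA, hqWE, hqNB, hqNA, hqNE, gsWB, gsWA, gsWE, gsNB, gsNA, gsNE, gqWB, gqWA, gqWE, gqNB, gqNA, gqNE. Columns: Lo/H, Lo/T, Hi/H, Hi/T, Mid/H, Mid/T.
{hsWB, hsWA, hsWE, hqWB, hqWA, hqWE} → row (7,6) (7,6) (0,9) (0,9) (4,8) (4,8)
{hsNB, hsNA, hsNE, hqNB, hqNA, hqNE} → row (8,8) (8,8) (1,9) (1,9) (4,8) (4,8)
{gsWB, gsWA, gsWE, gsNB, gsNA, gsNE} → row (6,1) (6,7) (6,1) (6,7) (6,1) (6,7)
{gqWB, gqNB} → row (4,2) (4,2) (4,2) (4,2) (4,2) (4,2)
{gqWA, gqNA} → row (9,4) (9,4) (9,4) (9,4) (9,4) (9,4)
{gqWE, gqNE} → row (5,8) (5,8) (5,8) (5,8) (5,8) (5,8)
That's 6 distinct rows out of 24 strategies.

6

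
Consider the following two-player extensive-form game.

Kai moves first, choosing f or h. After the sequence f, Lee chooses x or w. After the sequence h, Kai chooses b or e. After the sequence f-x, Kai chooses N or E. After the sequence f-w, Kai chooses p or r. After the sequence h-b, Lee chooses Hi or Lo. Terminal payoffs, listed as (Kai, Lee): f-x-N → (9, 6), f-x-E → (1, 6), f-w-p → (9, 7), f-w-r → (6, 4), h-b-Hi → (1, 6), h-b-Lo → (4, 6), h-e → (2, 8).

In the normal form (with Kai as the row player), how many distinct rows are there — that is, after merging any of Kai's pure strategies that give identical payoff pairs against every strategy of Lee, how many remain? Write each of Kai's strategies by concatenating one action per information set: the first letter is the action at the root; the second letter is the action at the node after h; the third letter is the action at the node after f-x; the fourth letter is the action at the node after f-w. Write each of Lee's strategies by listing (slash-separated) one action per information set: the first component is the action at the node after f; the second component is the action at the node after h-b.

6

Kai has 16 pure strategies: fbNp, fbNr, fbEp, fbEr, feNp, feNr, feEp, feEr, hbNp, hbNr, hbEp, hbEr, heNp, heNr, heEp, heEr. Columns: x/Hi, x/Lo, w/Hi, w/Lo.
{fbNp, feNp} → row (9,6) (9,6) (9,7) (9,7)
{fbNr, feNr} → row (9,6) (9,6) (6,4) (6,4)
{fbEp, feEp} → row (1,6) (1,6) (9,7) (9,7)
{fbEr, feEr} → row (1,6) (1,6) (6,4) (6,4)
{hbNp, hbNr, hbEp, hbEr} → row (1,6) (4,6) (1,6) (4,6)
{heNp, heNr, heEp, heEr} → row (2,8) (2,8) (2,8) (2,8)
That's 6 distinct rows out of 16 strategies.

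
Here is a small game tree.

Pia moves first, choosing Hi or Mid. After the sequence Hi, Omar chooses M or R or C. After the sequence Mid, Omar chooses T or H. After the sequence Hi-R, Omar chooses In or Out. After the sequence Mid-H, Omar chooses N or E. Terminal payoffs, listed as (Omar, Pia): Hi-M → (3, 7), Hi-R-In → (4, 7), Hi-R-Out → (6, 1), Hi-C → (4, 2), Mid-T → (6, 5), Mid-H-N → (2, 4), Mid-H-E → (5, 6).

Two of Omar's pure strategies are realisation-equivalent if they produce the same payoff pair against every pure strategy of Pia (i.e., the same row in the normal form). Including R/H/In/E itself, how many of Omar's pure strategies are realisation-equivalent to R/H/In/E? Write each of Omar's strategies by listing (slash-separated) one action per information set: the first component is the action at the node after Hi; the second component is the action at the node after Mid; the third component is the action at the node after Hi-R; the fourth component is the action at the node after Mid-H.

1

Row for R/H/In/E (columns Hi, Mid): (4,7) (5,6).
Every one of Omar's information sets is on the play path for some reply by Pia when Omar follows R/H/In/E.
Changing the action at any of them therefore changes at least one column, so only R/H/In/E itself gives this row.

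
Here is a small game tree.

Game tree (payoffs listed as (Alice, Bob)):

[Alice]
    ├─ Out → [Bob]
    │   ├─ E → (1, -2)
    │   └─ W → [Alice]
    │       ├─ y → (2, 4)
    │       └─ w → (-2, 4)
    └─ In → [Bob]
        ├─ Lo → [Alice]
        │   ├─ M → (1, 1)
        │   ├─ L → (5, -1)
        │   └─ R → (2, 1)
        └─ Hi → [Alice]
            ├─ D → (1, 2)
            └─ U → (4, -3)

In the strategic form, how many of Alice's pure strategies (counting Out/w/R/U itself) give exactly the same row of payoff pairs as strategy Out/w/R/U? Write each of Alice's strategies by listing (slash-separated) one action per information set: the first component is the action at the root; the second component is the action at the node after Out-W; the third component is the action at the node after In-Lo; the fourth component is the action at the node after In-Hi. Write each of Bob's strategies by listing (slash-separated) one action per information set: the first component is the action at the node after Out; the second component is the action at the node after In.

6

Row for Out/w/R/U (columns E/Lo, E/Hi, W/Lo, W/Hi): (1,-2) (1,-2) (-2,4) (-2,4).
Under Out/w/R/U, Alice's choice at the node after In-Lo and at the node after In-Hi can never be reached regardless of what Bob does, so varying those choices leaves every outcome unchanged.
Holding the reachable choices fixed and varying the unreachable ones freely already gives 3 × 2 = 6 equivalent strategies.
No other strategy reproduces this row, so those 6 are the full class: Out/w/M/D, Out/w/M/U, Out/w/L/D, Out/w/L/U, Out/w/R/D, Out/w/R/U.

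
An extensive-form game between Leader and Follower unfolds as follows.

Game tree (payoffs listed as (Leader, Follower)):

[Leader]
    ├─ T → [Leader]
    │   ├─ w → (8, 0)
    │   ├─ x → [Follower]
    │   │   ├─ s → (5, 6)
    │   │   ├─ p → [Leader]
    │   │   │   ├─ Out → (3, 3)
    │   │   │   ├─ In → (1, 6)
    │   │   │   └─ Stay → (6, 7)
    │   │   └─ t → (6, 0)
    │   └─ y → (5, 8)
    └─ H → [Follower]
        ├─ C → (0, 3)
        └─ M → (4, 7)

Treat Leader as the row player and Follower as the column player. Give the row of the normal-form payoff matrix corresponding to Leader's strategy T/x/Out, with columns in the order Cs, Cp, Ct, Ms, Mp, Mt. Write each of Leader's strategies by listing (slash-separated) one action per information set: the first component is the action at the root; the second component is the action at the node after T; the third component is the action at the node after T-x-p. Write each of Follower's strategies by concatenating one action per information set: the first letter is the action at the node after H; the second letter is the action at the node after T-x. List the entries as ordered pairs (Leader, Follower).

(5,6) (3,3) (6,0) (5,6) (3,3) (6,0)

vs Cs: Leader plays T → Leader plays x at [T] → Follower plays s at [T-x] → (5, 6)
vs Cp: Leader plays T → Leader plays x at [T] → Follower plays p at [T-x] → Leader plays Out at [T-x-p] → (3, 3)
vs Ct: Leader plays T → Leader plays x at [T] → Follower plays t at [T-x] → (6, 0)
vs Ms: Leader plays T → Leader plays x at [T] → Follower plays s at [T-x] → (5, 6)
vs Mp: Leader plays T → Leader plays x at [T] → Follower plays p at [T-x] → Leader plays Out at [T-x-p] → (3, 3)
vs Mt: Leader plays T → Leader plays x at [T] → Follower plays t at [T-x] → (6, 0)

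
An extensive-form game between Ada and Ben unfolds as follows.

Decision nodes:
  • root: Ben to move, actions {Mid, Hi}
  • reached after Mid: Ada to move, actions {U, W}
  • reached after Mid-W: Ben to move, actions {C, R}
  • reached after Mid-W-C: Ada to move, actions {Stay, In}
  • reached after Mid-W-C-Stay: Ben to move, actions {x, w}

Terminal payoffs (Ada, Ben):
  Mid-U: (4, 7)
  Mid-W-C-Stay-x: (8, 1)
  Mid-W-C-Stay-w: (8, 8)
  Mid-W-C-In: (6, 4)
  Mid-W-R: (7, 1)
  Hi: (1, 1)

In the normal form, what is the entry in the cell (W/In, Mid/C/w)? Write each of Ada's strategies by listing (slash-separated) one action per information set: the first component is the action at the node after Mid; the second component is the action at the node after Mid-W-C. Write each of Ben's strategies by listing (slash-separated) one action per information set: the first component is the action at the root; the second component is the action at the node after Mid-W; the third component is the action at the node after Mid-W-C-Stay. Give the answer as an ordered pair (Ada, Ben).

Trace the play path from the root:
  Ben plays Mid
  Ada plays W at [Mid]
  Ben plays C at [Mid-W]
  Ada plays In at [Mid-W-C]
→ terminal payoff (6, 4).
(Ben's choice at the node after Mid-W-C-Stay is never reached on this path, so it doesn't affect the outcome.)

(6, 4)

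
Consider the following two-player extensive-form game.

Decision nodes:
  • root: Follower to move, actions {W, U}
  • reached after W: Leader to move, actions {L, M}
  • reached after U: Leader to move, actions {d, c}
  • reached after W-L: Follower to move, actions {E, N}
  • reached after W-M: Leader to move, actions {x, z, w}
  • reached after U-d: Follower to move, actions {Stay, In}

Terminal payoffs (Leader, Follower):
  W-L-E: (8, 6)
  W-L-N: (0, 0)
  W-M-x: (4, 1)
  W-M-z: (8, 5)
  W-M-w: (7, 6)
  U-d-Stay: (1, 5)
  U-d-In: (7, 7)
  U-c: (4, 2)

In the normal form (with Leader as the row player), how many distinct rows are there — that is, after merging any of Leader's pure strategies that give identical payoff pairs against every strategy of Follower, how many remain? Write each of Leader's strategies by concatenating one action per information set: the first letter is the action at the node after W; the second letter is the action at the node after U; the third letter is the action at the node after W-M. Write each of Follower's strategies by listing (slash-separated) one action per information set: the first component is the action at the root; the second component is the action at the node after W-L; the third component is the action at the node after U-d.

8

Leader has 12 pure strategies: Ldx, Ldz, Ldw, Lcx, Lcz, Lcw, Mdx, Mdz, Mdw, Mcx, Mcz, Mcw. Columns: W/E/Stay, W/E/In, W/N/Stay, W/N/In, U/E/Stay, U/E/In, U/N/Stay, U/N/In.
{Ldx, Ldz, Ldw} → row (8,6) (8,6) (0,0) (0,0) (1,5) (7,7) (1,5) (7,7)
{Lcx, Lcz, Lcw} → row (8,6) (8,6) (0,0) (0,0) (4,2) (4,2) (4,2) (4,2)
{Mdx} → row (4,1) (4,1) (4,1) (4,1) (1,5) (7,7) (1,5) (7,7)
{Mdz} → row (8,5) (8,5) (8,5) (8,5) (1,5) (7,7) (1,5) (7,7)
{Mdw} → row (7,6) (7,6) (7,6) (7,6) (1,5) (7,7) (1,5) (7,7)
{Mcx} → row (4,1) (4,1) (4,1) (4,1) (4,2) (4,2) (4,2) (4,2)
{Mcz} → row (8,5) (8,5) (8,5) (8,5) (4,2) (4,2) (4,2) (4,2)
{Mcw} → row (7,6) (7,6) (7,6) (7,6) (4,2) (4,2) (4,2) (4,2)
That's 8 distinct rows out of 12 strategies.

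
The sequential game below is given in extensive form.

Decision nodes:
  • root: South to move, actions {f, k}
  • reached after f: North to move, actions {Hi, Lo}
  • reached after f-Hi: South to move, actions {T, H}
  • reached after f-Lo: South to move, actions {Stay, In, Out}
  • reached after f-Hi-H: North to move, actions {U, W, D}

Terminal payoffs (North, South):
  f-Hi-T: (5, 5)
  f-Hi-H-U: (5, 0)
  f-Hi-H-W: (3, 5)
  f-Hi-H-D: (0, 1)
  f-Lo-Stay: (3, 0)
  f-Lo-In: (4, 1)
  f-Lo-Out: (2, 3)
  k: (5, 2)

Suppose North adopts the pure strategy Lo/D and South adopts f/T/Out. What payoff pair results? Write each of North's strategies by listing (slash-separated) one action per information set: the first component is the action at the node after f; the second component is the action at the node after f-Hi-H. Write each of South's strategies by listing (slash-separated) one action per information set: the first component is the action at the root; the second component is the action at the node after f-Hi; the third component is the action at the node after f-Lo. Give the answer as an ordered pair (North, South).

(2, 3)

Trace the play path from the root:
  South plays f
  North plays Lo at [f]
  South plays Out at [f-Lo]
→ terminal payoff (2, 3).
(North's choice at the node after f-Hi-H is never reached on this path, so it doesn't affect the outcome.)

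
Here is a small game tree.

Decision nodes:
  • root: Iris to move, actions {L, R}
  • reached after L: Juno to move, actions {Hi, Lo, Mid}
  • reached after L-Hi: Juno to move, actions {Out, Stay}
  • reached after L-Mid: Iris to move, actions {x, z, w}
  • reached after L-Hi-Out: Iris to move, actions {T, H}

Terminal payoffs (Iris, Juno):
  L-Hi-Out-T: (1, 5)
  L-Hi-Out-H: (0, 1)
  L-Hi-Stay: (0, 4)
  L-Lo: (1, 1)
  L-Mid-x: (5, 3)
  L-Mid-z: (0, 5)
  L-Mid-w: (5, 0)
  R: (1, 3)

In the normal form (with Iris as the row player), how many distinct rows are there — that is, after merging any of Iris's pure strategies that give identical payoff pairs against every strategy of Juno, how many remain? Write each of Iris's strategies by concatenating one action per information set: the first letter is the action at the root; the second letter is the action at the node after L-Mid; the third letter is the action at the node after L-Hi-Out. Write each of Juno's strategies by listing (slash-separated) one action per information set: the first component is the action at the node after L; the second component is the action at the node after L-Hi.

7

Iris has 12 pure strategies: LxT, LxH, LzT, LzH, LwT, LwH, RxT, RxH, RzT, RzH, RwT, RwH. Columns: Hi/Out, Hi/Stay, Lo/Out, Lo/Stay, Mid/Out, Mid/Stay.
{LxT} → row (1,5) (0,4) (1,1) (1,1) (5,3) (5,3)
{LxH} → row (0,1) (0,4) (1,1) (1,1) (5,3) (5,3)
{LzT} → row (1,5) (0,4) (1,1) (1,1) (0,5) (0,5)
{LzH} → row (0,1) (0,4) (1,1) (1,1) (0,5) (0,5)
{LwT} → row (1,5) (0,4) (1,1) (1,1) (5,0) (5,0)
{LwH} → row (0,1) (0,4) (1,1) (1,1) (5,0) (5,0)
{RxT, RxH, RzT, RzH, RwT, RwH} → row (1,3) (1,3) (1,3) (1,3) (1,3) (1,3)
That's 7 distinct rows out of 12 strategies.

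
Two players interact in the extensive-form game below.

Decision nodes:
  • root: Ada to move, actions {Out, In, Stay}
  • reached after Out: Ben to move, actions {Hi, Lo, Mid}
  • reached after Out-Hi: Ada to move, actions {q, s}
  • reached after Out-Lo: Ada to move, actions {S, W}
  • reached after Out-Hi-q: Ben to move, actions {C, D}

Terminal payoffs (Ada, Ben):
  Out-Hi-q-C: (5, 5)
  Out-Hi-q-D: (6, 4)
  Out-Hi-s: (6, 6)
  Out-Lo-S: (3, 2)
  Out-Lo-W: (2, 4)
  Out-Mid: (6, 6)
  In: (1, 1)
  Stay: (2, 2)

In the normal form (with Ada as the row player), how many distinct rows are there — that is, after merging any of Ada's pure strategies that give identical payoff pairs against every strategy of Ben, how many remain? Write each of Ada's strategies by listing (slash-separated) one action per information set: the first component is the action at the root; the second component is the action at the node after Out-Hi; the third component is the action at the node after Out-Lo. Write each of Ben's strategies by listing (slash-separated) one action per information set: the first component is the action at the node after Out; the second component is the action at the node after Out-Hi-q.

Ada has 12 pure strategies: Out/q/S, Out/q/W, Out/s/S, Out/s/W, In/q/S, In/q/W, In/s/S, In/s/W, Stay/q/S, Stay/q/W, Stay/s/S, Stay/s/W. Columns: Hi/C, Hi/D, Lo/C, Lo/D, Mid/C, Mid/D.
{Out/q/S} → row (5,5) (6,4) (3,2) (3,2) (6,6) (6,6)
{Out/q/W} → row (5,5) (6,4) (2,4) (2,4) (6,6) (6,6)
{Out/s/S} → row (6,6) (6,6) (3,2) (3,2) (6,6) (6,6)
{Out/s/W} → row (6,6) (6,6) (2,4) (2,4) (6,6) (6,6)
{In/q/S, In/q/W, In/s/S, In/s/W} → row (1,1) (1,1) (1,1) (1,1) (1,1) (1,1)
{Stay/q/S, Stay/q/W, Stay/s/S, Stay/s/W} → row (2,2) (2,2) (2,2) (2,2) (2,2) (2,2)
That's 6 distinct rows out of 12 strategies.

6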